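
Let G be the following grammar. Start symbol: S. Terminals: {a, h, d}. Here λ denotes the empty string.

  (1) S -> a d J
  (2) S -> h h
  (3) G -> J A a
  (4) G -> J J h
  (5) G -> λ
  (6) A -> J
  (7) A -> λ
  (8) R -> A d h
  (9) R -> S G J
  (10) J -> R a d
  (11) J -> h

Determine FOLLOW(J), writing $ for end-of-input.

{$, a, d, h}

FIRST(S) = {a, h}
FIRST(G) = {λ, a, d, h}  (via J A a, J J h)
FIRST(A) = {λ, a, d, h}  (via J)
FIRST(R) = {a, d, h}  (via A d h, S G J)
FIRST(J) = {a, d, h}  (via R a d)
FOLLOW(S) includes $ since S is the start symbol.
FOLLOW(S): in R->S G J, S is followed by G J with FIRST {a, d, h}. Thus FOLLOW(S) = {$, a, d, h}.
FOLLOW(G): in R->S G J, G is followed by J with FIRST {a, d, h}. Thus FOLLOW(G) = {a, d, h}.
FOLLOW(A): in G->J A a, A is followed by a with FIRST {a}; in R->A d h, A is followed by d h with FIRST {d}. Thus FOLLOW(A) = {a, d}.
FOLLOW(R): in J->R a d, R is followed by a d with FIRST {a}. Thus FOLLOW(R) = {a}.
FOLLOW(J): in S->a d J, the suffix after J is empty, so FOLLOW(J) ⊇ FOLLOW(S) = {$, a, d, h}; in G->J A a, J is followed by A a with FIRST {a, d, h}; in G->J J h (occurrence 1), J is followed by J h with FIRST {a, d, h}; in G->J J h (occurrence 2), J is followed by h with FIRST {h}; in A->J, the suffix after J is empty, so FOLLOW(J) ⊇ FOLLOW(A) = {a, d}; in R->S G J, the suffix after J is empty, so FOLLOW(J) ⊇ FOLLOW(R) = {a}. Thus FOLLOW(J) = {$, a, d, h}.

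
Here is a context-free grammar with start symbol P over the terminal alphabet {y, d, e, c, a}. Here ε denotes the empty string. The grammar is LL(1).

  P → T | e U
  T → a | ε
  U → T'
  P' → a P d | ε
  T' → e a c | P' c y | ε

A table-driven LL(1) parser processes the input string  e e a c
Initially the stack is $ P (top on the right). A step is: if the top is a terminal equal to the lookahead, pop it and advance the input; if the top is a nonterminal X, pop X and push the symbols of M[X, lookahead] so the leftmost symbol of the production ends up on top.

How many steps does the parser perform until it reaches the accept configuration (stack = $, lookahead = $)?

7

step 1: stack=$ P  input=e e a c $  — expand P → e U
step 2: stack=$ U e  input=e e a c $  — match e
step 3: stack=$ U  input=e a c $  — expand U → T'
step 4: stack=$ T'  input=e a c $  — expand T' → e a c
step 5: stack=$ c a e  input=e a c $  — match e
step 6: stack=$ c a  input=a c $  — match a
step 7: stack=$ c  input=c $  — match c
Accept reached after 7 steps.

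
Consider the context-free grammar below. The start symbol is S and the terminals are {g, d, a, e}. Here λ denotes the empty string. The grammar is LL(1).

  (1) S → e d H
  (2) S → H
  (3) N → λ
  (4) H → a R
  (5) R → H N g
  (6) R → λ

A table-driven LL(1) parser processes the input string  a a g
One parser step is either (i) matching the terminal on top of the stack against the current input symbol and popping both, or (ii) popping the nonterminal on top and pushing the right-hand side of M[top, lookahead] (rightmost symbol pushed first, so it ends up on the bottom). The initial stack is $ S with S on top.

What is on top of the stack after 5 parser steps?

step 1: stack=$ S  input=a a g $  — expand S → H
step 2: stack=$ H  input=a a g $  — expand H → a R
step 3: stack=$ R a  input=a a g $  — match a
step 4: stack=$ R  input=a g $  — expand R → H N g
step 5: stack=$ g N H  input=a g $  — expand H → a R
Stack after step 5: $ g N R a (top = a).

a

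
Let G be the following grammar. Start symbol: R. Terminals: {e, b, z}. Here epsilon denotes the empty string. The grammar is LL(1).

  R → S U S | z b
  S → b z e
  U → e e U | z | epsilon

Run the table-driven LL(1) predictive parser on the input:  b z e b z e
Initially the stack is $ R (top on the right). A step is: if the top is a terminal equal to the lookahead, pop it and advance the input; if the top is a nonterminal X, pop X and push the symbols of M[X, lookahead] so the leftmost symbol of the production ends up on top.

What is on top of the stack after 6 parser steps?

S

step 1: stack=$ R  input=b z e b z e $  — expand R → S U S
step 2: stack=$ S U S  input=b z e b z e $  — expand S → b z e
step 3: stack=$ S U e z b  input=b z e b z e $  — match b
step 4: stack=$ S U e z  input=z e b z e $  — match z
step 5: stack=$ S U e  input=e b z e $  — match e
step 6: stack=$ S U  input=b z e $  — expand U → epsilon
Stack after step 6: $ S (top = S).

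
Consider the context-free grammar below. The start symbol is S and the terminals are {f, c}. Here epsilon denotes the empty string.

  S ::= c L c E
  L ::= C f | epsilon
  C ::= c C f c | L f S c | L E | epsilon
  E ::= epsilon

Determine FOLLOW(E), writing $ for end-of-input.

FIRST(S): from S::=c L c E we get {c}. So FIRST(S) = {c}.
FIRST(E): from E::=epsilon we get {epsilon}. So FIRST(E) = {epsilon}.
FIRST(L): from L::=C f we get {c, f}; from L::=epsilon we get {epsilon}. So FIRST(L) = {epsilon, c, f}.
FIRST(C): from C::=c C f c we get {c}; from C::=L f S c we get {c, f}; from C::=L E we get {epsilon, c, f}; from C::=epsilon we get {epsilon}. So FIRST(C) = {epsilon, c, f}.
FOLLOW(S) includes $ since S is the start symbol.
FOLLOW(S): in C::=L f S c, S is followed by c with FIRST {c}. Thus FOLLOW(S) = {$, c}.
FOLLOW(C): in L::=C f, C is followed by f with FIRST {f}; in C::=c C f c, C is followed by f c with FIRST {f}. Thus FOLLOW(C) = {f}.
FOLLOW(L): in S::=c L c E, L is followed by c E with FIRST {c}; in C::=L f S c, L is followed by f S c with FIRST {f}; in C::=L E, L is followed by E with FIRST {epsilon}; in C::=L E, the suffix after L is nullable, so FOLLOW(L) ⊇ FOLLOW(C) = {f}. Thus FOLLOW(L) = {c, f}.
FOLLOW(E): in S::=c L c E, the suffix after E is empty, so FOLLOW(E) ⊇ FOLLOW(S) = {$, c}; in C::=L E, the suffix after E is empty, so FOLLOW(E) ⊇ FOLLOW(C) = {f}. Thus FOLLOW(E) = {$, c, f}.

{$, c, f}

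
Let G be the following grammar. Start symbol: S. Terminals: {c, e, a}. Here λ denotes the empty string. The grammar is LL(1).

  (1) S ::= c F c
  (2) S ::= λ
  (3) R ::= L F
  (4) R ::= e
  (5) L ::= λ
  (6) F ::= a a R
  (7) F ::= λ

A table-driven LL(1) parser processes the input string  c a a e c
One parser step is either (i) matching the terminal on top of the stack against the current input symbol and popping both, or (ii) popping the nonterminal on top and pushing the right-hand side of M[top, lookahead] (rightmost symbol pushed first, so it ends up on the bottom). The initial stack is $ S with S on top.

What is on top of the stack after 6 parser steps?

e

step 1: stack=$ S  input=c a a e c $  — expand S ::= c F c
step 2: stack=$ c F c  input=c a a e c $  — match c
step 3: stack=$ c F  input=a a e c $  — expand F ::= a a R
step 4: stack=$ c R a a  input=a a e c $  — match a
step 5: stack=$ c R a  input=a e c $  — match a
step 6: stack=$ c R  input=e c $  — expand R ::= e
Stack after step 6: $ c e (top = e).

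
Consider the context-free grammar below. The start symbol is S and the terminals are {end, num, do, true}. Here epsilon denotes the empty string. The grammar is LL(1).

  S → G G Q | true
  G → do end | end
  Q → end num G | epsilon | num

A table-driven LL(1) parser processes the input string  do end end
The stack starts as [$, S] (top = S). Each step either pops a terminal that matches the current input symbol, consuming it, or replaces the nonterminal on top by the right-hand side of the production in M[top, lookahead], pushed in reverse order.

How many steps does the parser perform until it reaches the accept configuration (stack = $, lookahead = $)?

     Stack         Input         Action
  1  $ S           do end end $  expand S → G G Q
  2  $ Q G G       do end end $  expand G → do end
  3  $ Q G end do  do end end $  match do
  4  $ Q G end     end end $     match end
  5  $ Q G         end $         expand G → end
  6  $ Q end       end $         match end
  7  $ Q           $             expand Q → epsilon
Accept reached after 7 steps.

7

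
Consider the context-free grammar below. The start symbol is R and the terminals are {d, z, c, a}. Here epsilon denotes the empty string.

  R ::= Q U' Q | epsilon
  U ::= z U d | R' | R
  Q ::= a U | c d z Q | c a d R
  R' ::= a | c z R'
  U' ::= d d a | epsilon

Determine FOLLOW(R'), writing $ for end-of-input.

{$, a, c, d}

FIRST(Q) = {a, c}
FIRST(R') = {a, c}
FIRST(U') = {epsilon, d}
FIRST(R) = {epsilon, a, c}  (via Q U' Q)
FIRST(U) = {epsilon, a, c, z}  (via R', R)
FOLLOW(R) includes $ since R is the start symbol.
FOLLOW(U'): in R::=Q U' Q, U' is followed by Q with FIRST {a, c}. Thus FOLLOW(U') = {a, c}.
FOLLOW(R): in U::=R, the suffix after R is empty, so FOLLOW(R) ⊇ FOLLOW(U) = {$, a, c, d}; in Q::=c a d R, the suffix after R is empty, so FOLLOW(R) ⊇ FOLLOW(Q) = {$, a, c, d}. Thus FOLLOW(R) = {$, a, c, d}.
FOLLOW(Q): in R::=Q U' Q (occurrence 1), Q is followed by U' Q with FIRST {a, c, d}; in R::=Q U' Q (occurrence 2), the suffix after Q is empty, so FOLLOW(Q) ⊇ FOLLOW(R) = {$, a, c, d}; in Q::=c d z Q, the suffix after Q is empty (adds nothing new). Thus FOLLOW(Q) = {$, a, c, d}.
FOLLOW(U): in U::=z U d, U is followed by d with FIRST {d}; in Q::=a U, the suffix after U is empty, so FOLLOW(U) ⊇ FOLLOW(Q) = {$, a, c, d}. Thus FOLLOW(U) = {$, a, c, d}.
FOLLOW(R'): in U::=R', the suffix after R' is empty, so FOLLOW(R') ⊇ FOLLOW(U) = {$, a, c, d}; in R'::=c z R', the suffix after R' is empty (adds nothing new). Thus FOLLOW(R') = {$, a, c, d}.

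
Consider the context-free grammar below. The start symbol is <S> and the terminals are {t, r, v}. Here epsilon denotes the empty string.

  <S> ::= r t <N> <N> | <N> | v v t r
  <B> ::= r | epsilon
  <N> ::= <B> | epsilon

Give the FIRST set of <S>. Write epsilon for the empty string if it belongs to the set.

FIRST(<B>) = {epsilon, r}
FIRST(<N>) = {epsilon, r}  (via <B>)
FIRST(<S>) = {epsilon, r, v}  (via <N>)

{epsilon, r, v}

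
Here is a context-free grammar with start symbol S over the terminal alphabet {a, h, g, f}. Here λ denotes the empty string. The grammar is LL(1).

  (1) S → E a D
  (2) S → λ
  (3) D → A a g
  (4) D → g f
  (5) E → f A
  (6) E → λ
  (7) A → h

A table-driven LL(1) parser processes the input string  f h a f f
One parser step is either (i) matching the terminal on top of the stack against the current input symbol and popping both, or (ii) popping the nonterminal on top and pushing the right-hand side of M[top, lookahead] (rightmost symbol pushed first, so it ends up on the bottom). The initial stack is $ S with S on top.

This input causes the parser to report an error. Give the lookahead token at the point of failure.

     Stack      Input        Action
  1  $ S        f h a f f $  expand S → E a D
  2  $ D a E    f h a f f $  expand E → f A
  3  $ D a A f  f h a f f $  match f
  4  $ D a A    h a f f $    expand A → h
  5  $ D a h    h a f f $    match h
  6  $ D a      a f f $      match a
  7  $ D        f f $        error: M[D, f] is empty

f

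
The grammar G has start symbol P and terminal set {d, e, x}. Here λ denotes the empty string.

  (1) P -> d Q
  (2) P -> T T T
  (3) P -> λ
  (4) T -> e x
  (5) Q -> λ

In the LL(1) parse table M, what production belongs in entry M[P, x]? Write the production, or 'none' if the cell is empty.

FIRST(T): from T->e x we get {e}. So FIRST(T) = {e}.
FIRST(Q): from Q->λ we get {λ}. So FIRST(Q) = {λ}.
FIRST(P): from P->d Q we get {d}; from P->T T T we get {e}; from P->λ we get {λ}. So FIRST(P) = {λ, d, e}.
FOLLOW(P) includes $ since P is the start symbol.
FOLLOW(P): P appears on no right-hand side. Thus FOLLOW(P) = {$}.
For P -> d Q: FIRST(d Q) = {d}, so it goes in M[P, t] for t ∈ {d}.
For P -> T T T: FIRST(T T T) = {e}, so it goes in M[P, t] for t ∈ {e}.
For P -> λ: FIRST(λ) = {λ}, so it goes in M[P, t] for t ∈ {}; since λ ∈ FIRST, also for every t ∈ FOLLOW(P) = {$}.
None of these place a production in M[P, x].

none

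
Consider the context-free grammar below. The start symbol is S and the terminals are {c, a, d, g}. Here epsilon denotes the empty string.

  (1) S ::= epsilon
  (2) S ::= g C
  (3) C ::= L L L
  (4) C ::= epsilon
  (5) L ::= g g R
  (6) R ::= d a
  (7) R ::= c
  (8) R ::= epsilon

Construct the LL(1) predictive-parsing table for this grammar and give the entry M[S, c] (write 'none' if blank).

FIRST(S): from S::=epsilon we get {epsilon}; from S::=g C we get {g}. So FIRST(S) = {epsilon, g}.
FIRST(L): from L::=g g R we get {g}. So FIRST(L) = {g}.
FIRST(R): from R::=d a we get {d}; from R::=c we get {c}; from R::=epsilon we get {epsilon}. So FIRST(R) = {epsilon, c, d}.
FIRST(C): from C::=L L L we get {g}; from C::=epsilon we get {epsilon}. So FIRST(C) = {epsilon, g}.
FOLLOW(S) includes $ since S is the start symbol.
FOLLOW(S): S appears on no right-hand side. Thus FOLLOW(S) = {$}.
For S ::= epsilon: FIRST(epsilon) = {epsilon}, so it goes in M[S, t] for t ∈ {}; since epsilon ∈ FIRST, also for every t ∈ FOLLOW(S) = {$}.
For S ::= g C: FIRST(g C) = {g}, so it goes in M[S, t] for t ∈ {g}.
None of these place a production in M[S, c].

none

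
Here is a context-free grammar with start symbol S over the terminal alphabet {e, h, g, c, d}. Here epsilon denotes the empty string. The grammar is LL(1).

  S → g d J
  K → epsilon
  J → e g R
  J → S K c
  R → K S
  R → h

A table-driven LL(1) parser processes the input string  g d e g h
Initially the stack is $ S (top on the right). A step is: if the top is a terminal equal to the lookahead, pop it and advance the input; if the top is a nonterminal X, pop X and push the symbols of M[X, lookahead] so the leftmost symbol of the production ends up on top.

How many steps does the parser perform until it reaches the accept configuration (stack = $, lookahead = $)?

8

     Stack    Input        Action
  1  $ S      g d e g h $  expand S → g d J
  2  $ J d g  g d e g h $  match g
  3  $ J d    d e g h $    match d
  4  $ J      e g h $      expand J → e g R
  5  $ R g e  e g h $      match e
  6  $ R g    g h $        match g
  7  $ R      h $          expand R → h
  8  $ h      h $          match h
Accept reached after 8 steps.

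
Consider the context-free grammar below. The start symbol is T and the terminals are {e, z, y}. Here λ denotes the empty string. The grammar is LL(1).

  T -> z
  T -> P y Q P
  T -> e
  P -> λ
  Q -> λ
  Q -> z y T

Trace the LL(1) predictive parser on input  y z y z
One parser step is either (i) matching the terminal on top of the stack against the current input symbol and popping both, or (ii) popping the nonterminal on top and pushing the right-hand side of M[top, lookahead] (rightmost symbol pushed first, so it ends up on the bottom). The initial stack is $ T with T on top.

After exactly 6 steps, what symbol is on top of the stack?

T

step 1: stack=$ T  input=y z y z $  — expand T -> P y Q P
step 2: stack=$ P Q y P  input=y z y z $  — expand P -> λ
step 3: stack=$ P Q y  input=y z y z $  — match y
step 4: stack=$ P Q  input=z y z $  — expand Q -> z y T
step 5: stack=$ P T y z  input=z y z $  — match z
step 6: stack=$ P T y  input=y z $  — match y
Stack after step 6: $ P T (top = T).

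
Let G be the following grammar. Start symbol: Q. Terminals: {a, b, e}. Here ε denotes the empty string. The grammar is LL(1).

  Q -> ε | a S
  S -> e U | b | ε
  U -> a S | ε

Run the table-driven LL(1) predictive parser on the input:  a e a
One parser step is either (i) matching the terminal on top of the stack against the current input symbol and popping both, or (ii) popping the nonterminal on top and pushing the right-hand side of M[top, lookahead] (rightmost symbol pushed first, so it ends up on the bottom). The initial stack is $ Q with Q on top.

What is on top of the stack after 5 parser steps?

     Stack  Input    Action
  1  $ Q    a e a $  expand Q -> a S
  2  $ S a  a e a $  match a
  3  $ S    e a $    expand S -> e U
  4  $ U e  e a $    match e
  5  $ U    a $      expand U -> a S
Stack after step 5: $ S a (top = a).

a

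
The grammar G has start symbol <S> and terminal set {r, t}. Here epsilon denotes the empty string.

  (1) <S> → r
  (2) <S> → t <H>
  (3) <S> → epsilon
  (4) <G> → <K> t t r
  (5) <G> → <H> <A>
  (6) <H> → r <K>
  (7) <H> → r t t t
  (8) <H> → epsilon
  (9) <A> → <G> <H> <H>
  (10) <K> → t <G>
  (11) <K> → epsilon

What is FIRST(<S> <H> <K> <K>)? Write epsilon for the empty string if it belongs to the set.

FIRST(<S>): from <S>→r we get {r}; from <S>→t <H> we get {t}; from <S>→epsilon we get {epsilon}. So FIRST(<S>) = {epsilon, r, t}.
FIRST(<H>): from <H>→r <K> we get {r}; from <H>→r t t t we get {r}; from <H>→epsilon we get {epsilon}. So FIRST(<H>) = {epsilon, r}.
FIRST(<K>): from <K>→t <G> we get {t}; from <K>→epsilon we get {epsilon}. So FIRST(<K>) = {epsilon, t}.
FIRST(<G>): from <G>→<K> t t r we get {t}; from <G>→<H> <A> we get {r, t}. So FIRST(<G>) = {r, t}.
FIRST(<A>): from <A>→<G> <H> <H> we get {r, t}. So FIRST(<A>) = {r, t}.
FIRST(<S> <H> <K> <K>): take FIRST of each symbol in turn, carrying on past any symbol whose FIRST contains epsilon; result {epsilon, r, t}.

{epsilon, r, t}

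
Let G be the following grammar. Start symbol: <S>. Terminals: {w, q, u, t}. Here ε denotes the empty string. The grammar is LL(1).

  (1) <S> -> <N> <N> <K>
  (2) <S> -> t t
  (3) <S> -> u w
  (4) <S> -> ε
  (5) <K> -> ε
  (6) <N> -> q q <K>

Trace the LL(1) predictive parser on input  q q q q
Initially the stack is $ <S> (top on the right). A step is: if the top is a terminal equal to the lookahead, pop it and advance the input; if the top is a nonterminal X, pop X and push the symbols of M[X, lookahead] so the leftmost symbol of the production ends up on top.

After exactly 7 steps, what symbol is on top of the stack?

step 1: stack=$ <S>  input=q q q q $  — expand <S> -> <N> <N> <K>
step 2: stack=$ <K> <N> <N>  input=q q q q $  — expand <N> -> q q <K>
step 3: stack=$ <K> <N> <K> q q  input=q q q q $  — match q
step 4: stack=$ <K> <N> <K> q  input=q q q $  — match q
step 5: stack=$ <K> <N> <K>  input=q q $  — expand <K> -> ε
step 6: stack=$ <K> <N>  input=q q $  — expand <N> -> q q <K>
step 7: stack=$ <K> <K> q q  input=q q $  — match q
Stack after step 7: $ <K> <K> q (top = q).

q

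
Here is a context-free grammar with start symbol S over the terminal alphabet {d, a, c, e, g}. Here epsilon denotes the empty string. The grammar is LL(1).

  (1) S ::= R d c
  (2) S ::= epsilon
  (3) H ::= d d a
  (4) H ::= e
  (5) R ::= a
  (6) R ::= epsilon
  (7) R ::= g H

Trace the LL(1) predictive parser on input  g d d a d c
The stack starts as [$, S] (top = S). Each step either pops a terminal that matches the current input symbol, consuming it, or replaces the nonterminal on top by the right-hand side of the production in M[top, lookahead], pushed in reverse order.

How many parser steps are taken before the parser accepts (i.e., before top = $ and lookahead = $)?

9

step 1: stack=$ S  input=g d d a d c $  — expand S ::= R d c
step 2: stack=$ c d R  input=g d d a d c $  — expand R ::= g H
step 3: stack=$ c d H g  input=g d d a d c $  — match g
step 4: stack=$ c d H  input=d d a d c $  — expand H ::= d d a
step 5: stack=$ c d a d d  input=d d a d c $  — match d
step 6: stack=$ c d a d  input=d a d c $  — match d
step 7: stack=$ c d a  input=a d c $  — match a
step 8: stack=$ c d  input=d c $  — match d
step 9: stack=$ c  input=c $  — match c
Accept reached after 9 steps.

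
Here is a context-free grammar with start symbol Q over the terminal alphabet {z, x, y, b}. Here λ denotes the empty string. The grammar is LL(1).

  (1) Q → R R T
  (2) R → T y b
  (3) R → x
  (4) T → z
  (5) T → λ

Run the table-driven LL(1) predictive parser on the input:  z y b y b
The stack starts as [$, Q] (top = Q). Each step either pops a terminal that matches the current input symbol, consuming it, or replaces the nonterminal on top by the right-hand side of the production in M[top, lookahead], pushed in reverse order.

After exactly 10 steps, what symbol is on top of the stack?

T

      Stack        Input        Action
   1  $ Q          z y b y b $  expand Q → R R T
   2  $ T R R      z y b y b $  expand R → T y b
   3  $ T R b y T  z y b y b $  expand T → z
   4  $ T R b y z  z y b y b $  match z
   5  $ T R b y    y b y b $    match y
   6  $ T R b      b y b $      match b
   7  $ T R        y b $        expand R → T y b
   8  $ T b y T    y b $        expand T → λ
   9  $ T b y      y b $        match y
  10  $ T b        b $          match b
Stack after step 10: $ T (top = T).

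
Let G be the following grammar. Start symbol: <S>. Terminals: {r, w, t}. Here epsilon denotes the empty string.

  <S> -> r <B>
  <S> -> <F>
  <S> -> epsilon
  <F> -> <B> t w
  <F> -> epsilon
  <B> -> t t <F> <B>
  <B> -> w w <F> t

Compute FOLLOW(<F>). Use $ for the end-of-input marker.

{$, t, w}

FIRST(<B>): from <B>->t t <F> <B> we get {t}; from <B>->w w <F> t we get {w}. So FIRST(<B>) = {t, w}.
FIRST(<F>): from <F>-><B> t w we get {t, w}; from <F>->epsilon we get {epsilon}. So FIRST(<F>) = {epsilon, t, w}.
FIRST(<S>): from <S>->r <B> we get {r}; from <S>-><F> we get {epsilon, t, w}; from <S>->epsilon we get {epsilon}. So FIRST(<S>) = {epsilon, r, t, w}.
FOLLOW(<S>) includes $ since <S> is the start symbol.
FOLLOW(<S>): <S> appears on no right-hand side. Thus FOLLOW(<S>) = {$}.
FOLLOW(<F>): in <S>-><F>, the suffix after <F> is empty, so FOLLOW(<F>) ⊇ FOLLOW(<S>) = {$}; in <B>->t t <F> <B>, <F> is followed by <B> with FIRST {t, w}; in <B>->w w <F> t, <F> is followed by t with FIRST {t}. Thus FOLLOW(<F>) = {$, t, w}.
FOLLOW(<B>): in <S>->r <B>, the suffix after <B> is empty, so FOLLOW(<B>) ⊇ FOLLOW(<S>) = {$}; in <F>-><B> t w, <B> is followed by t w with FIRST {t}; in <B>->t t <F> <B>, the suffix after <B> is empty (adds nothing new). Thus FOLLOW(<B>) = {$, t}.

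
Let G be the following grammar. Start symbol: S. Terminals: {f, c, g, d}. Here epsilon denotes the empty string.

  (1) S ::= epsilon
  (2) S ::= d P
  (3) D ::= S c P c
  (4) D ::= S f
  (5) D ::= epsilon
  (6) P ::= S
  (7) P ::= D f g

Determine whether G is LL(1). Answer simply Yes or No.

No

FIRST(S) = {epsilon, d}
FIRST(D) = {epsilon, c, d, f}
FIRST(P) = {epsilon, c, d, f}
FOLLOW(S) = {$, c, f}
FOLLOW(D) = {f}
FOLLOW(P) = {$, c, f}
Cell M[D, d] receives both D ::= S c P c and D ::= S f — the grammar is not LL(1).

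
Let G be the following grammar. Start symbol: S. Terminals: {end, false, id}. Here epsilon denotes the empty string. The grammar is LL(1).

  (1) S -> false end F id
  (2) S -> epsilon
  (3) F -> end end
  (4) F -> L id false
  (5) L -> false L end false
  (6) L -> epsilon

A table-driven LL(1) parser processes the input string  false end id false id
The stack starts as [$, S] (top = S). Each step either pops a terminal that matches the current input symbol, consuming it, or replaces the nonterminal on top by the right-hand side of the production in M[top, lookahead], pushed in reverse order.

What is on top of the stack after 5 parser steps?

id

     Stack             Input                    Action
  1  $ S               false end id false id $  expand S -> false end F id
  2  $ id F end false  false end id false id $  match false
  3  $ id F end        end id false id $        match end
  4  $ id F            id false id $            expand F -> L id false
  5  $ id false id L   id false id $            expand L -> epsilon
Stack after step 5: $ id false id (top = id).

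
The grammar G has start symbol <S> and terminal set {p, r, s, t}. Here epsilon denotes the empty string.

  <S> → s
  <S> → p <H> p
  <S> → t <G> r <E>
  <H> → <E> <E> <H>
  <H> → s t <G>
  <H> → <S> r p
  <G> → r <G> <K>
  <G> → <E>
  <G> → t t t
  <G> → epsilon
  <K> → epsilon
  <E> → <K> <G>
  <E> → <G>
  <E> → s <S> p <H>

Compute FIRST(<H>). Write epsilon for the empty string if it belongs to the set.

FIRST(<S>): from <S>→s we get {s}; from <S>→p <H> p we get {p}; from <S>→t <G> r <E> we get {t}. So FIRST(<S>) = {p, s, t}.
FIRST(<K>): from <K>→epsilon we get {epsilon}. So FIRST(<K>) = {epsilon}.
FIRST(<H>): from <H>→<E> <E> <H> we get {p, r, s, t}; from <H>→s t <G> we get {s}; from <H>→<S> r p we get {p, s, t}. So FIRST(<H>) = {p, r, s, t}.
FIRST(<G>): from <G>→r <G> <K> we get {r}; from <G>→<E> we get {epsilon, r, s, t}; from <G>→t t t we get {t}; from <G>→epsilon we get {epsilon}. So FIRST(<G>) = {epsilon, r, s, t}.
FIRST(<E>): from <E>→<K> <G> we get {epsilon, r, s, t}; from <E>→<G> we get {epsilon, r, s, t}; from <E>→s <S> p <H> we get {s}. So FIRST(<E>) = {epsilon, r, s, t}.

{p, r, s, t}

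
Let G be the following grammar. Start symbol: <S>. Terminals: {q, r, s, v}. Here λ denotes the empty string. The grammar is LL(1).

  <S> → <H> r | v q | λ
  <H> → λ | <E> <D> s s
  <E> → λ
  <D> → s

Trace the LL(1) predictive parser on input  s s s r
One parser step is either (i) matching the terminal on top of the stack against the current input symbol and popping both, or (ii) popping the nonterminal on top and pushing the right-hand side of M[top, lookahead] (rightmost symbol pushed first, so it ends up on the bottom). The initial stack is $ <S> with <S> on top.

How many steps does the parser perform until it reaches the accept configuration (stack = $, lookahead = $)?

8

     Stack            Input      Action
  1  $ <S>            s s s r $  expand <S> → <H> r
  2  $ r <H>          s s s r $  expand <H> → <E> <D> s s
  3  $ r s s <D> <E>  s s s r $  expand <E> → λ
  4  $ r s s <D>      s s s r $  expand <D> → s
  5  $ r s s s        s s s r $  match s
  6  $ r s s          s s r $    match s
  7  $ r s            s r $      match s
  8  $ r              r $        match r
Accept reached after 8 steps.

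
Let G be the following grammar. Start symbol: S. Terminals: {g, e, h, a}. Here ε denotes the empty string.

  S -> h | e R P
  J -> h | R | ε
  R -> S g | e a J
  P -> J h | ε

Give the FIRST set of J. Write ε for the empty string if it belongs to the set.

{ε, e, h}

FIRST(S) = {e, h}
FIRST(R) = {e, h}  (via S g)
FIRST(J) = {ε, e, h}  (via R)
FIRST(P) = {ε, e, h}  (via J h)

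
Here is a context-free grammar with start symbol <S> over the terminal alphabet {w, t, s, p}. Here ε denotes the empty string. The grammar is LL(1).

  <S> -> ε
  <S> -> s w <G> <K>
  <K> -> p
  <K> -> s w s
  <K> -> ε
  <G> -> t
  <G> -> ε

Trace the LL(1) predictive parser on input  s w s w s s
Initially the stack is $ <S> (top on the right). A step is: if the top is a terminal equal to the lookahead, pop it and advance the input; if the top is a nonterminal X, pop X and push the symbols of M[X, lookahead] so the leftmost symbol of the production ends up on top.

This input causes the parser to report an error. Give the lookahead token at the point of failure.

s

     Stack          Input          Action
  1  $ <S>          s w s w s s $  expand <S> -> s w <G> <K>
  2  $ <K> <G> w s  s w s w s s $  match s
  3  $ <K> <G> w    w s w s s $    match w
  4  $ <K> <G>      s w s s $      expand <G> -> ε
  5  $ <K>          s w s s $      expand <K> -> s w s
  6  $ s w s        s w s s $      match s
  7  $ s w          w s s $        match w
  8  $ s            s s $          match s
  9  $              s $            error: stack empty but input remains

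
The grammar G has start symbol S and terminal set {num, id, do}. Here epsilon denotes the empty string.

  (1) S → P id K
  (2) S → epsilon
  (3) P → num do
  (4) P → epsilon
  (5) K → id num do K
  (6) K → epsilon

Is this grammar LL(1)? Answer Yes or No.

FIRST(S) = {epsilon, id, num}
FIRST(P) = {epsilon, num}
FIRST(K) = {epsilon, id}
FOLLOW(S) = {$}
FOLLOW(P) = {id}
FOLLOW(K) = {$}
Each cell of M receives at most one production.

Yes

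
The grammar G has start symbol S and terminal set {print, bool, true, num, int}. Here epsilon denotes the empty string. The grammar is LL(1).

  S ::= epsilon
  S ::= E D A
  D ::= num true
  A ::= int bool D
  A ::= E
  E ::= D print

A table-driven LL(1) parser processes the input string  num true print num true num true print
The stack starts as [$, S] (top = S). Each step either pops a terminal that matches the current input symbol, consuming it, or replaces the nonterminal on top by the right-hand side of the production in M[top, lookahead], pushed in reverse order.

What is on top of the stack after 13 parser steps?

      Stack                 Input                                     Action
   1  $ S                   num true print num true num true print $  expand S ::= E D A
   2  $ A D E               num true print num true num true print $  expand E ::= D print
   3  $ A D print D         num true print num true num true print $  expand D ::= num true
   4  $ A D print true num  num true print num true num true print $  match num
   5  $ A D print true      true print num true num true print $      match true
   6  $ A D print           print num true num true print $           match print
   7  $ A D                 num true num true print $                 expand D ::= num true
   8  $ A true num          num true num true print $                 match num
   9  $ A true              true num true print $                     match true
  10  $ A                   num true print $                          expand A ::= E
  11  $ E                   num true print $                          expand E ::= D print
  12  $ print D             num true print $                          expand D ::= num true
  13  $ print true num      num true print $                          match num
Stack after step 13: $ print true (top = true).

true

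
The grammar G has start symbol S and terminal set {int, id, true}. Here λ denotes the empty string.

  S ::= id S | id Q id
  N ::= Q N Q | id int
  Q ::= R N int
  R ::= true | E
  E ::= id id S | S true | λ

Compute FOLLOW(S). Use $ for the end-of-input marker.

FIRST(S) = {id}
FIRST(E) = {λ, id}  (via S true)
FIRST(R) = {λ, id, true}  (via E)
FIRST(N) = {id, true}  (via Q N Q)
FIRST(Q) = {id, true}  (via R N int)
FOLLOW(S) includes $ since S is the start symbol.
FOLLOW(N): in N::=Q N Q, N is followed by Q with FIRST {id, true}; in Q::=R N int, N is followed by int with FIRST {int}. Thus FOLLOW(N) = {id, int, true}.
FOLLOW(Q): in S::=id Q id, Q is followed by id with FIRST {id}; in N::=Q N Q (occurrence 1), Q is followed by N Q with FIRST {id, true}; in N::=Q N Q (occurrence 2), the suffix after Q is empty, so FOLLOW(Q) ⊇ FOLLOW(N) = {id, int, true}. Thus FOLLOW(Q) = {id, int, true}.
FOLLOW(R): in Q::=R N int, R is followed by N int with FIRST {id, true}. Thus FOLLOW(R) = {id, true}.
FOLLOW(E): in R::=E, the suffix after E is empty, so FOLLOW(E) ⊇ FOLLOW(R) = {id, true}. Thus FOLLOW(E) = {id, true}.
FOLLOW(S): in S::=id S, the suffix after S is empty (adds nothing new); in E::=id id S, the suffix after S is empty, so FOLLOW(S) ⊇ FOLLOW(E) = {id, true}; in E::=S true, S is followed by true with FIRST {true}. Thus FOLLOW(S) = {$, id, true}.

{$, id, true}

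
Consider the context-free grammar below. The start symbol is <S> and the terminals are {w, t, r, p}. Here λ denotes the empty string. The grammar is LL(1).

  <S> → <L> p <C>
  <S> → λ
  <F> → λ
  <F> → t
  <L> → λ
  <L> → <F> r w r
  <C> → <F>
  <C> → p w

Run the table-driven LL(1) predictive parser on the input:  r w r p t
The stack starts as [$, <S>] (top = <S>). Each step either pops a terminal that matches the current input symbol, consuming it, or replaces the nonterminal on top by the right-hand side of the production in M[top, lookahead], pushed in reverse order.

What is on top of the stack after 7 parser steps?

     Stack              Input        Action
  1  $ <S>              r w r p t $  expand <S> → <L> p <C>
  2  $ <C> p <L>        r w r p t $  expand <L> → <F> r w r
  3  $ <C> p r w r <F>  r w r p t $  expand <F> → λ
  4  $ <C> p r w r      r w r p t $  match r
  5  $ <C> p r w        w r p t $    match w
  6  $ <C> p r          r p t $      match r
  7  $ <C> p            p t $        match p
Stack after step 7: $ <C> (top = <C>).

<C>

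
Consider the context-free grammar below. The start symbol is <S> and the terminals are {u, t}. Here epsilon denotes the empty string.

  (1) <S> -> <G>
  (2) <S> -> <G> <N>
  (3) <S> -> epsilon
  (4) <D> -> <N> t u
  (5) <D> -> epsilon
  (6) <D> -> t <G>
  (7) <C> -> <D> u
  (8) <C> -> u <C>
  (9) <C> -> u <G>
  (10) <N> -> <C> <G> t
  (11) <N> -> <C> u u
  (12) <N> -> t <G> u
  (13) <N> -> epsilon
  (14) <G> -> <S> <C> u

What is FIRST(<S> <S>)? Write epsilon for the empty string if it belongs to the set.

{epsilon, t, u}

FIRST(<S>) = {epsilon, t, u}  (via <G>, <G> <N>)
FIRST(<D>) = {epsilon, t, u}  (via <N> t u)
FIRST(<C>) = {t, u}  (via <D> u)
FIRST(<N>) = {epsilon, t, u}  (via <C> <G> t, <C> u u)
FIRST(<G>) = {t, u}  (via <S> <C> u)
FIRST(<S> <S>): take FIRST of each symbol in turn, carrying on past any symbol whose FIRST contains epsilon; result {epsilon, t, u}.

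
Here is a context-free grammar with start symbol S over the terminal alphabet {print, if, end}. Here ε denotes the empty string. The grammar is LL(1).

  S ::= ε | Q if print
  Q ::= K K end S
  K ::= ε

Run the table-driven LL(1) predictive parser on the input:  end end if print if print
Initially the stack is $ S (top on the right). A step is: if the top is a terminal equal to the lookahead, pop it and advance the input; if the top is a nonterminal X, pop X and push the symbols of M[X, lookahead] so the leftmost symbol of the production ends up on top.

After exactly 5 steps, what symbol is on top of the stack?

step 1: stack=$ S  input=end end if print if print $  — expand S ::= Q if print
step 2: stack=$ print if Q  input=end end if print if print $  — expand Q ::= K K end S
step 3: stack=$ print if S end K K  input=end end if print if print $  — expand K ::= ε
step 4: stack=$ print if S end K  input=end end if print if print $  — expand K ::= ε
step 5: stack=$ print if S end  input=end end if print if print $  — match end
Stack after step 5: $ print if S (top = S).

S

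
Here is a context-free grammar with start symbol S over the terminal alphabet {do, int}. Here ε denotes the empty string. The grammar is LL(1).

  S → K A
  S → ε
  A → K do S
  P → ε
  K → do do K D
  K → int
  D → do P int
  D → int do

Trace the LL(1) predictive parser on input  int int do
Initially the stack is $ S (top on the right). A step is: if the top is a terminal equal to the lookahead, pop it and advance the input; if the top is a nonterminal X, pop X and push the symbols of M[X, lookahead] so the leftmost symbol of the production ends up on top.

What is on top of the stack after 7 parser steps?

step 1: stack=$ S  input=int int do $  — expand S → K A
step 2: stack=$ A K  input=int int do $  — expand K → int
step 3: stack=$ A int  input=int int do $  — match int
step 4: stack=$ A  input=int do $  — expand A → K do S
step 5: stack=$ S do K  input=int do $  — expand K → int
step 6: stack=$ S do int  input=int do $  — match int
step 7: stack=$ S do  input=do $  — match do
Stack after step 7: $ S (top = S).

S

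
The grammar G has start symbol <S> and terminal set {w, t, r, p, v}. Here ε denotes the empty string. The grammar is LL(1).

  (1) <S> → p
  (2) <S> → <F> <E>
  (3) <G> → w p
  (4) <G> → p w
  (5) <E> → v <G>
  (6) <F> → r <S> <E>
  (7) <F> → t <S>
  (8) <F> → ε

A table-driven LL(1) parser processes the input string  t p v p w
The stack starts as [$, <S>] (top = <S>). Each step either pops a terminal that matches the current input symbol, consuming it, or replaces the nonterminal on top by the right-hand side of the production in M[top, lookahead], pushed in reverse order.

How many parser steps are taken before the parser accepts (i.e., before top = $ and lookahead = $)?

10

step 1: stack=$ <S>  input=t p v p w $  — expand <S> → <F> <E>
step 2: stack=$ <E> <F>  input=t p v p w $  — expand <F> → t <S>
step 3: stack=$ <E> <S> t  input=t p v p w $  — match t
step 4: stack=$ <E> <S>  input=p v p w $  — expand <S> → p
step 5: stack=$ <E> p  input=p v p w $  — match p
step 6: stack=$ <E>  input=v p w $  — expand <E> → v <G>
step 7: stack=$ <G> v  input=v p w $  — match v
step 8: stack=$ <G>  input=p w $  — expand <G> → p w
step 9: stack=$ w p  input=p w $  — match p
step 10: stack=$ w  input=w $  — match w
Accept reached after 10 steps.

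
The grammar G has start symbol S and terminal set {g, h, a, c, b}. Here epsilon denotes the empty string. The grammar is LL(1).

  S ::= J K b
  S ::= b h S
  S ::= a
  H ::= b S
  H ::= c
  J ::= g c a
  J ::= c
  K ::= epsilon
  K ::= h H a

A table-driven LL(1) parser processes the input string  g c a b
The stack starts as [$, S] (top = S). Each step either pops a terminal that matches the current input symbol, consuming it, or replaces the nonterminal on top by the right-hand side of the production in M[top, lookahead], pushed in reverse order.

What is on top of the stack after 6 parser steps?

step 1: stack=$ S  input=g c a b $  — expand S ::= J K b
step 2: stack=$ b K J  input=g c a b $  — expand J ::= g c a
step 3: stack=$ b K a c g  input=g c a b $  — match g
step 4: stack=$ b K a c  input=c a b $  — match c
step 5: stack=$ b K a  input=a b $  — match a
step 6: stack=$ b K  input=b $  — expand K ::= epsilon
Stack after step 6: $ b (top = b).

b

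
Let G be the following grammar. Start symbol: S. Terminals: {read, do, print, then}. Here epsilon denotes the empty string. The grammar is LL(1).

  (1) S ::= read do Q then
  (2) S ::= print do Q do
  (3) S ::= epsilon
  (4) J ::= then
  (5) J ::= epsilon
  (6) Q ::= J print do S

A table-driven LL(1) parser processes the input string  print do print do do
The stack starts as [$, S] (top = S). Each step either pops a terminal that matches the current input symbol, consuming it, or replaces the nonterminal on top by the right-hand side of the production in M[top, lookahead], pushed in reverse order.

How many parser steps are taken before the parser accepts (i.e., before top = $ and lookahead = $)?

     Stack              Input                   Action
  1  $ S                print do print do do $  expand S ::= print do Q do
  2  $ do Q do print    print do print do do $  match print
  3  $ do Q do          do print do do $        match do
  4  $ do Q             print do do $           expand Q ::= J print do S
  5  $ do S do print J  print do do $           expand J ::= epsilon
  6  $ do S do print    print do do $           match print
  7  $ do S do          do do $                 match do
  8  $ do S             do $                    expand S ::= epsilon
  9  $ do               do $                    match do
Accept reached after 9 steps.

9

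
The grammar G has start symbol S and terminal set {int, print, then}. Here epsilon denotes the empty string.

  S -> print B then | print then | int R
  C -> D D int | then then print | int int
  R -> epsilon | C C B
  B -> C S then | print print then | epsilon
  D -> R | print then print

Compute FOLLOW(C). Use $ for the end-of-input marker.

{$, int, print, then}

FIRST(S): from S->print B then we get {print}; from S->print then we get {print}; from S->int R we get {int}. So FIRST(S) = {int, print}.
FIRST(C): from C->D D int we get {int, print, then}; from C->then then print we get {then}; from C->int int we get {int}. So FIRST(C) = {int, print, then}.
FIRST(R): from R->epsilon we get {epsilon}; from R->C C B we get {int, print, then}. So FIRST(R) = {epsilon, int, print, then}.
FIRST(B): from B->C S then we get {int, print, then}; from B->print print then we get {print}; from B->epsilon we get {epsilon}. So FIRST(B) = {epsilon, int, print, then}.
FIRST(D): from D->R we get {epsilon, int, print, then}; from D->print then print we get {print}. So FIRST(D) = {epsilon, int, print, then}.
FOLLOW(S) includes $ since S is the start symbol.
FOLLOW(S): in B->C S then, S is followed by then with FIRST {then}. Thus FOLLOW(S) = {$, then}.
FOLLOW(D): in C->D D int (occurrence 1), D is followed by D int with FIRST {int, print, then}; in C->D D int (occurrence 2), D is followed by int with FIRST {int}. Thus FOLLOW(D) = {int, print, then}.
FOLLOW(R): in S->int R, the suffix after R is empty, so FOLLOW(R) ⊇ FOLLOW(S) = {$, then}; in D->R, the suffix after R is empty, so FOLLOW(R) ⊇ FOLLOW(D) = {int, print, then}. Thus FOLLOW(R) = {$, int, print, then}.
FOLLOW(C): in R->C C B (occurrence 1), C is followed by C B with FIRST {int, print, then}; in R->C C B (occurrence 2), C is followed by B with FIRST {epsilon, int, print, then}; in R->C C B (occurrence 2), the suffix after C is nullable, so FOLLOW(C) ⊇ FOLLOW(R) = {$, int, print, then}; in B->C S then, C is followed by S then with FIRST {int, print}. Thus FOLLOW(C) = {$, int, print, then}.
FOLLOW(B): in S->print B then, B is followed by then with FIRST {then}; in R->C C B, the suffix after B is empty, so FOLLOW(B) ⊇ FOLLOW(R) = {$, int, print, then}. Thus FOLLOW(B) = {$, int, print, then}.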